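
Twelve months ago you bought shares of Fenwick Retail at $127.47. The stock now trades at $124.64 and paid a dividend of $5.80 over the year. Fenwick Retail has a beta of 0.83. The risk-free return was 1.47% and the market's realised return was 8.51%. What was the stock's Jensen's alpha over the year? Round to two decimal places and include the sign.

-4.98%

Realised HPR = (P1 + D1 − P0) / P0 = (124.64 + 5.80 − 127.47) / 127.47 = 2.97 / 127.47 = 2.3300%
MRP = 8.51% − 1.47% = 7.04%
CAPM required = R_f + β·MRP = 1.47% + 0.83 × 7.04% = 7.3132%
α = realised − required = 2.3300% − 7.3132% = -4.98%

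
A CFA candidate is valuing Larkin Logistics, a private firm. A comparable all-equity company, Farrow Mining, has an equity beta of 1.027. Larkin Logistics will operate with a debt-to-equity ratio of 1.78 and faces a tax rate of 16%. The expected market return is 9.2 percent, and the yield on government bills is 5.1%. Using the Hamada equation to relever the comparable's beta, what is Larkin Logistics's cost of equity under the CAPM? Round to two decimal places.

β_L = β_U × [1 + (1 − t)(D/E)] = 1.027 × [1 + (1 − 0.16) × 1.78]
    = 1.027 × [1 + 0.84 × 1.78] = 1.027 × 2.4952 = 2.5626
MRP = 9.2% − 5.1% = 4.10%
E(R) = R_f + β_L × MRP = 5.1% + 2.5626 × 4.1% = 15.61%

15.61%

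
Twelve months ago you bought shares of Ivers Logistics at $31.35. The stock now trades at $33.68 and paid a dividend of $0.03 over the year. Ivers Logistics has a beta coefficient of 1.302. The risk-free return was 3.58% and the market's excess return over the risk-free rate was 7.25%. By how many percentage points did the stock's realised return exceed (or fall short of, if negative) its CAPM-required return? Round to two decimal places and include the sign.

Realised HPR = (P1 + D1 − P0) / P0 = (33.68 + 0.03 − 31.35) / 31.35 = 2.36 / 31.35 = 7.5279%
CAPM required = R_f + β·MRP = 3.58% + 1.302 × 7.25% = 13.01950%
α = realised − required = 7.5279% − 13.01950% = -5.49%

-5.49%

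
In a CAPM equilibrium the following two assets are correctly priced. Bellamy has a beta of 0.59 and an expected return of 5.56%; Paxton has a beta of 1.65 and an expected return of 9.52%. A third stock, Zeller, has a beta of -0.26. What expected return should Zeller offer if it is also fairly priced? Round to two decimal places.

2.38%

MRP (SML slope) = (9.52% − 5.56%) / (1.65 − 0.59) = 3.96% / 1.06 = 3.7358%
R_f (intercept) = 5.56% − 0.59 × 3.7358% = 3.3559%
E(R_Zeller) = R_f + β × MRP = 3.3559% + -0.26 × 3.7358% = 2.38%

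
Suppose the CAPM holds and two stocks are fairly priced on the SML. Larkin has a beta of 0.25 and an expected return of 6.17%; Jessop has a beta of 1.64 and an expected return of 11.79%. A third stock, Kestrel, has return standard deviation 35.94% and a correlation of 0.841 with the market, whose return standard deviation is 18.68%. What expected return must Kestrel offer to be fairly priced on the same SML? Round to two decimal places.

MRP = (11.79% − 6.17%) / (1.64 − 0.25) = 4.0432%
R_f = 6.17% − 0.25 × 4.0432% = 5.1592%
β_Kestrel = ρ·σ_i/σ_m = 0.841 × 35.94 / 18.68 = 1.6181
E(R_Kestrel) = R_f + β × MRP = 5.1592% + 1.6181 × 4.0432% = 11.70%

11.70%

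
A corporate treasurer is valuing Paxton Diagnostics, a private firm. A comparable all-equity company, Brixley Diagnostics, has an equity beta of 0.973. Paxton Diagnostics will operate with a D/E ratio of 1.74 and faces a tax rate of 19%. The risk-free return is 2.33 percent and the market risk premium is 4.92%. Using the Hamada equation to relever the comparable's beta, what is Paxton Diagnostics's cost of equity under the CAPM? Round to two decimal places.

β_L = β_U × [1 + (1 − t)(D/E)] = 0.973 × [1 + (1 − 0.19) × 1.74]
    = 0.973 × [1 + 0.81 × 1.74] = 0.973 × 2.4094 = 2.3443
E(R) = R_f + β_L × MRP = 2.33% + 2.3443 × 4.92% = 13.86%

13.86%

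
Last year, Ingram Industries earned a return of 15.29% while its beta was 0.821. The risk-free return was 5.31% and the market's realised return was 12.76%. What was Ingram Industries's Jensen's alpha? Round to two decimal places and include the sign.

Market excess return = 12.76% − 5.31% = 7.45%
CAPM benchmark = R_f + β(R_m − R_f) = 5.31% + 0.821 × 7.45% = 11.42645%
α = actual − benchmark = 15.29% − 11.42645% = +3.86%

+3.86%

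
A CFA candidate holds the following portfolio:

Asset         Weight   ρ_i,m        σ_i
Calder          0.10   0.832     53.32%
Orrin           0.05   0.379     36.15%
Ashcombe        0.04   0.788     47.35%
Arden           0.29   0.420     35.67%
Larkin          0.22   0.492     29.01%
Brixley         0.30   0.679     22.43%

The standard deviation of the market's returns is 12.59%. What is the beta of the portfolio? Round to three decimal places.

β_Calder = 0.832 × 53.32% / 12.59% = 3.5236
β_Orrin = 0.379 × 36.15% / 12.59% = 1.0882
β_Ashcombe = 0.788 × 47.35% / 12.59% = 2.9636
β_Arden = 0.420 × 35.67% / 12.59% = 1.1899
β_Larkin = 0.492 × 29.01% / 12.59% = 1.1337
β_Brixley = 0.679 × 22.43% / 12.59% = 1.2097
β_P = Σ w_i β_i = 0.10×3.5236 + 0.05×1.0882 + 0.04×2.9636 + 0.29×1.1899 + 0.22×1.1337 + 0.30×1.2097 = 1.4827

1.483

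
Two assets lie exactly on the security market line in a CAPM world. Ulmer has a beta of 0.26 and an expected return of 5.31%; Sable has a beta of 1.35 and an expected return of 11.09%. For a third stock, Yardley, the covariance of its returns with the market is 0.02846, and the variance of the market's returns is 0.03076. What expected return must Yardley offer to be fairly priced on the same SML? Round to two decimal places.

8.84%

MRP = (11.09% − 5.31%) / (1.35 − 0.26) = 5.3028%
R_f = 5.31% − 0.26 × 5.3028% = 3.9313%
β_Yardley = Cov / Var(R_m) = 0.02846 / 0.03076 = 0.9252
E(R_Yardley) = R_f + β × MRP = 3.9313% + 0.9252 × 5.3028% = 8.84%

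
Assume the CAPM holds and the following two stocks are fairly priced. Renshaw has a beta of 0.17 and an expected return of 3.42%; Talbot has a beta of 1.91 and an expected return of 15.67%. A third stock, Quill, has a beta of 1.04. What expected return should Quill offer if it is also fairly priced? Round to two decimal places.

MRP (SML slope) = (15.67% − 3.42%) / (1.91 − 0.17) = 12.25% / 1.74 = 7.0402%
R_f (intercept) = 3.42% − 0.17 × 7.0402% = 2.2232%
E(R_Quill) = R_f + β × MRP = 2.2232% + 1.04 × 7.0402% = 9.55%

9.55%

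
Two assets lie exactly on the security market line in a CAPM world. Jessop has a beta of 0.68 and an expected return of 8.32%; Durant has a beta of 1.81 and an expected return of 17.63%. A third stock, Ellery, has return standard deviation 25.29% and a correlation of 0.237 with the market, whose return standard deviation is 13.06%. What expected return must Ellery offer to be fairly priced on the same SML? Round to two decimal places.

6.50%

MRP = (17.63% − 8.32%) / (1.81 − 0.68) = 8.2389%
R_f = 8.32% − 0.68 × 8.2389% = 2.7175%
β_Ellery = ρ·σ_i/σ_m = 0.237 × 25.29 / 13.06 = 0.4589
E(R_Ellery) = R_f + β × MRP = 2.7175% + 0.4589 × 8.2389% = 6.50%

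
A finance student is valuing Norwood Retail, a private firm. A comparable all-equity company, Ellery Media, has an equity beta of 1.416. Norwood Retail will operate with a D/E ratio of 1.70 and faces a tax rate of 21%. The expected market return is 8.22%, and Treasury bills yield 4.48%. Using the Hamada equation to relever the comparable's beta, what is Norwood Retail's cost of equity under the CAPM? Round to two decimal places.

β_L = β_U × [1 + (1 − t)(D/E)] = 1.416 × [1 + (1 − 0.21) × 1.70]
    = 1.416 × [1 + 0.79 × 1.70] = 1.416 × 2.3430 = 3.3177
MRP = 8.22% − 4.48% = 3.74%
E(R) = R_f + β_L × MRP = 4.48% + 3.3177 × 3.74% = 16.89%

16.89%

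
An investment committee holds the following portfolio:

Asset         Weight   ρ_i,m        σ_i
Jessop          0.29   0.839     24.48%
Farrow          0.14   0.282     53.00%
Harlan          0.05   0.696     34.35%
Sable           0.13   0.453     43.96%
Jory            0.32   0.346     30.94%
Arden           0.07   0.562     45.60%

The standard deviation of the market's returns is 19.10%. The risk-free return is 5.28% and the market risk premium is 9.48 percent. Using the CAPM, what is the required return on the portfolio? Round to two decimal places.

13.74%

β_Jessop = 0.839 × 24.48% / 19.10% = 1.0753
β_Farrow = 0.282 × 53.00% / 19.10% = 0.7825
β_Harlan = 0.696 × 34.35% / 19.10% = 1.2517
β_Sable = 0.453 × 43.96% / 19.10% = 1.0426
β_Jory = 0.346 × 30.94% / 19.10% = 0.5605
β_Arden = 0.562 × 45.60% / 19.10% = 1.3417
β_P = Σ w_i β_i = 0.29×1.0753 + 0.14×0.7825 + 0.05×1.2517 + 0.13×1.0426 + 0.32×0.5605 + 0.07×1.3417 = 0.8928
E(R_P) = R_f + β_P × MRP = 5.28% + 0.8928 × 9.48% = 13.74%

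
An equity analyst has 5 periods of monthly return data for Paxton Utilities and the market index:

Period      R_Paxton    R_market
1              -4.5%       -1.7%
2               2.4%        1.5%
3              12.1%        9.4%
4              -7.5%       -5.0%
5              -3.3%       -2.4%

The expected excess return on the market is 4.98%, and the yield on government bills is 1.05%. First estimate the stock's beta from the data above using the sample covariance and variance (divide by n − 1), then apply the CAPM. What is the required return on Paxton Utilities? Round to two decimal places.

7.93%

Mean R_i = (-4.5 + 2.4 + 12.1 − 7.5 − 3.3) / 5 = -0.1600%
Mean R_m = (-1.7 + 1.5 + 9.4 − 5.0 − 2.4) / 5 = 0.3600%
Σ(R_i − R̄_i)(R_m − R̄_m) = 170.6980  ⇒  Cov = 170.6980 / 4 = 42.6745
Σ(R_m − R̄_m)² = 123.6120  ⇒  Var(R_m) = 123.6120 / 4 = 30.9030
β = Cov / Var(R_m) = 42.6745 / 30.9030 = 1.3809
E(R) = R_f + β × MRP = 1.05% + 1.3809 × 4.98% = 7.93%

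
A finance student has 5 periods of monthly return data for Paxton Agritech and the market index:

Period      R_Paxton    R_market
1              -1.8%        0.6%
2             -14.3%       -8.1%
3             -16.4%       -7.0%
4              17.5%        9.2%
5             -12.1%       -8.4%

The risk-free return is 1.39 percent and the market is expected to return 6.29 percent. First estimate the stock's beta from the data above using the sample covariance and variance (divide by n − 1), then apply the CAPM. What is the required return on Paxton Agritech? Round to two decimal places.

Mean R_i = (-1.8 − 14.3 − 16.4 + 17.5 − 12.1) / 5 = -5.4200%
Mean R_m = (0.6 − 8.1 − 7.0 + 9.2 − 8.4) / 5 = -2.7400%
Σ(R_i − R̄_i)(R_m − R̄_m) = 417.9360  ⇒  Cov = 417.9360 / 4 = 104.4840
Σ(R_m − R̄_m)² = 232.6320  ⇒  Var(R_m) = 232.6320 / 4 = 58.1580
β = Cov / Var(R_m) = 104.4840 / 58.1580 = 1.7966
MRP = 6.29% − 1.39% = 4.90%
E(R) = R_f + β × MRP = 1.39% + 1.7966 × 4.90% = 10.19%

10.19%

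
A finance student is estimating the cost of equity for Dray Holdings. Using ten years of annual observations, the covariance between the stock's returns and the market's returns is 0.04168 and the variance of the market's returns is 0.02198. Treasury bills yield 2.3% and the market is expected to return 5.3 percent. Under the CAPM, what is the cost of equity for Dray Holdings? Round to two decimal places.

7.99%

β = Cov(R_i, R_m) / Var(R_m) = 0.04168 / 0.02198 = 1.8963
MRP = 5.3% − 2.3% = 3.00%
E(R) = R_f + β × MRP = 2.3% + 1.8963 × 3.0% = 7.99%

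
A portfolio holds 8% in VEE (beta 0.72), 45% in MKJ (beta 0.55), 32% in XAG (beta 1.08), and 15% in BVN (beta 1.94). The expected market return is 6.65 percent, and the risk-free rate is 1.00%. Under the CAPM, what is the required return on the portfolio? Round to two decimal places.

β_P = Σ w_i β_i = 0.08×0.72 + 0.45×0.55 + 0.32×1.08 + 0.15×1.94 = 0.9417
MRP = 6.65% − 1.00% = 5.65%
E(R_P) = R_f + β_P × MRP = 1.00% + 0.9417 × 5.65% = 6.32%

6.32%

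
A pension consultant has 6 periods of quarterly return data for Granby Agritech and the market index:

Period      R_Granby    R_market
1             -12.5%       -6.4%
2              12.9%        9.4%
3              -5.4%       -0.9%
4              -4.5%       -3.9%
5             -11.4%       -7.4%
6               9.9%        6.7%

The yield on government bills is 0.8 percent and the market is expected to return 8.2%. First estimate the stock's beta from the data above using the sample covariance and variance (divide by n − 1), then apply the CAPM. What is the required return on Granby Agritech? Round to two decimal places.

Mean R_i = (-12.5 + 12.9 − 5.4 − 4.5 − 11.4 + 9.9) / 6 = -1.8333%
Mean R_m = (-6.4 + 9.4 − 0.9 − 3.9 − 7.4 + 6.7) / 6 = -0.4167%
Σ(R_i − R̄_i)(R_m − R̄_m) = 369.7767  ⇒  Cov = 369.7767 / 5 = 73.9553
Σ(R_m − R̄_m)² = 243.9483  ⇒  Var(R_m) = 243.9483 / 5 = 48.7897
β = Cov / Var(R_m) = 73.9553 / 48.7897 = 1.5158
MRP = 8.2% − 0.8% = 7.40%
E(R) = R_f + β × MRP = 0.8% + 1.5158 × 7.4% = 12.02%

12.02%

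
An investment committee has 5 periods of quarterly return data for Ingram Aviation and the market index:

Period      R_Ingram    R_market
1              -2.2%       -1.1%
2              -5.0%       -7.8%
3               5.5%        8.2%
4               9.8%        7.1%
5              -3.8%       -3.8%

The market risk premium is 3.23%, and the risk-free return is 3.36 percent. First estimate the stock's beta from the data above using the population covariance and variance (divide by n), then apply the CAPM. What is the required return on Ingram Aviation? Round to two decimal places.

6.18%

Mean R_i = (-2.2 − 5.0 + 5.5 + 9.8 − 3.8) / 5 = 0.8600%
Mean R_m = (-1.1 − 7.8 + 8.2 + 7.1 − 3.8) / 5 = 0.5200%
Σ(R_i − R̄_i)(R_m − R̄_m) = 168.3040  ⇒  Cov = 168.3040 / 5 = 33.6608
Σ(R_m − R̄_m)² = 192.7880  ⇒  Var(R_m) = 192.7880 / 5 = 38.5576
β = Cov / Var(R_m) = 33.6608 / 38.5576 = 0.8730
E(R) = R_f + β × MRP = 3.36% + 0.8730 × 3.23% = 6.18%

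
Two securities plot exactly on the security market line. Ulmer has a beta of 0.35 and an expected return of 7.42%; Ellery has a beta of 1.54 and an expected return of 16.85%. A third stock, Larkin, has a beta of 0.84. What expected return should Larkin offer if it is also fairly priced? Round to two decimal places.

MRP (SML slope) = (16.85% − 7.42%) / (1.54 − 0.35) = 9.43% / 1.19 = 7.9244%
R_f (intercept) = 7.42% − 0.35 × 7.9244% = 4.6465%
E(R_Larkin) = R_f + β × MRP = 4.6465% + 0.84 × 7.9244% = 11.30%

11.30%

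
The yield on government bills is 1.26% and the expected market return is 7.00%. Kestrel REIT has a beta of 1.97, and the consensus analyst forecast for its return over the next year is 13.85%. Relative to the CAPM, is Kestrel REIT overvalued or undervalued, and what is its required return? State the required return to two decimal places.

Undervalued; required return 12.57%

MRP = 7.00% − 1.26% = 5.74%
Required return = R_f + β·MRP = 1.26% + 1.97 × 5.74% = 12.57%
Forecast 13.85% > required 12.57% → the stock plots above the SML → undervalued.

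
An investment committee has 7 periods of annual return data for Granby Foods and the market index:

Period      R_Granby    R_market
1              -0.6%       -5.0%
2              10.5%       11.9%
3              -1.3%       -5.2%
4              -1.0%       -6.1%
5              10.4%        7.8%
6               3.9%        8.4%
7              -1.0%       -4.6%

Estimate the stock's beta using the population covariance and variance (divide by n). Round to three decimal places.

0.632

Mean R_i = (-0.6 + 10.5 − 1.3 − 1.0 + 10.4 + 3.9 − 1.0) / 7 = 2.9857%
Mean R_m = (-5.0 + 11.9 − 5.2 − 6.1 + 7.8 + 8.4 − 4.6) / 7 = 1.0286%
Σ(R_i − R̄_i)(R_m − R̄_m) = 237.7929  ⇒  Cov = 237.7929 / 7 = 33.9704
Σ(R_m − R̄_m)² = 376.0143  ⇒  Var(R_m) = 376.0143 / 7 = 53.7163
β = Cov / Var(R_m) = 33.9704 / 53.7163 = 0.6324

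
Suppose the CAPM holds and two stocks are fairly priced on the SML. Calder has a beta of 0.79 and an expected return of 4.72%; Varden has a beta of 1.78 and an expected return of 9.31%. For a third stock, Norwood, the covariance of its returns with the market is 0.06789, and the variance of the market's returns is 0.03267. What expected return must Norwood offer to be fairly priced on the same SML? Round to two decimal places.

10.69%

MRP = (9.31% − 4.72%) / (1.78 − 0.79) = 4.6364%
R_f = 4.72% − 0.79 × 4.6364% = 1.0572%
β_Norwood = Cov / Var(R_m) = 0.06789 / 0.03267 = 2.0781
E(R_Norwood) = R_f + β × MRP = 1.0572% + 2.0781 × 4.6364% = 10.69%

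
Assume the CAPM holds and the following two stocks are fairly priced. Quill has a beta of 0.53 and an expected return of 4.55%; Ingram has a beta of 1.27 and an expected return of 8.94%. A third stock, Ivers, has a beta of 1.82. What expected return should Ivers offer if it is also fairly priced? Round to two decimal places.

12.20%

MRP (SML slope) = (8.94% − 4.55%) / (1.27 − 0.53) = 4.39% / 0.74 = 5.9324%
R_f (intercept) = 4.55% − 0.53 × 5.9324% = 1.4058%
E(R_Ivers) = R_f + β × MRP = 1.4058% + 1.82 × 5.9324% = 12.20%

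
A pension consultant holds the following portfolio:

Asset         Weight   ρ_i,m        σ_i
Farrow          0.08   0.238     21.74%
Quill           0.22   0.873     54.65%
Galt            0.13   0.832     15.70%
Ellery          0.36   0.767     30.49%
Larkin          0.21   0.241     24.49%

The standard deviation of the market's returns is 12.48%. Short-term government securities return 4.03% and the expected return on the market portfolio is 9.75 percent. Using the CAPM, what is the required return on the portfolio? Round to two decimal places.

14.24%

β_Farrow = 0.238 × 21.74% / 12.48% = 0.4146
β_Quill = 0.873 × 54.65% / 12.48% = 3.8229
β_Galt = 0.832 × 15.70% / 12.48% = 1.0467
β_Ellery = 0.767 × 30.49% / 12.48% = 1.8739
β_Larkin = 0.241 × 24.49% / 12.48% = 0.4729
β_P = Σ w_i β_i = 0.08×0.4146 + 0.22×3.8229 + 0.13×1.0467 + 0.36×1.8739 + 0.21×0.4729 = 1.7842
MRP = 9.75% − 4.03% = 5.72%
E(R_P) = R_f + β_P × MRP = 4.03% + 1.7842 × 5.72% = 14.24%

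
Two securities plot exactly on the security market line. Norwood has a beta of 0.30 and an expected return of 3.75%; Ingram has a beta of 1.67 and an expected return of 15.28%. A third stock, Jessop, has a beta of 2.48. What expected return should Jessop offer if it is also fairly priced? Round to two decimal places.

22.10%

MRP (SML slope) = (15.28% − 3.75%) / (1.67 − 0.30) = 11.53% / 1.37 = 8.4161%
R_f (intercept) = 3.75% − 0.30 × 8.4161% = 1.2252%
E(R_Jessop) = R_f + β × MRP = 1.2252% + 2.48 × 8.4161% = 22.10%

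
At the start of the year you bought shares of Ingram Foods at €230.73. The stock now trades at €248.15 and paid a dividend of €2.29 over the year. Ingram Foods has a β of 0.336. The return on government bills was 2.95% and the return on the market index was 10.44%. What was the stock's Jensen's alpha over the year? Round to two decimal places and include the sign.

Realised HPR = (P1 + D1 − P0) / P0 = (248.15 + 2.29 − 230.73) / 230.73 = 19.71 / 230.73 = 8.5425%
MRP = 10.44% − 2.95% = 7.49%
CAPM required = R_f + β·MRP = 2.95% + 0.336 × 7.49% = 5.46664%
α = realised − required = 8.5425% − 5.46664% = +3.08%

+3.08%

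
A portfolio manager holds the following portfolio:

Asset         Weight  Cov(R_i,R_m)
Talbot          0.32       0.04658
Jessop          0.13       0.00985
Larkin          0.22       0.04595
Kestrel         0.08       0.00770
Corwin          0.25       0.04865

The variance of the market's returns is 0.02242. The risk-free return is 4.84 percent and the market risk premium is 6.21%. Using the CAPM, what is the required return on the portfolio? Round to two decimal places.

β_Talbot = 0.04658 / 0.02242 = 2.0776
β_Jessop = 0.00985 / 0.02242 = 0.4393
β_Larkin = 0.04595 / 0.02242 = 2.0495
β_Kestrel = 0.00770 / 0.02242 = 0.3434
β_Corwin = 0.04865 / 0.02242 = 2.1699
β_P = Σ w_i β_i = 0.32×2.0776 + 0.13×0.4393 + 0.22×2.0495 + 0.08×0.3434 + 0.25×2.1699 = 1.7428
E(R_P) = R_f + β_P × MRP = 4.84% + 1.7428 × 6.21% = 15.66%

15.66%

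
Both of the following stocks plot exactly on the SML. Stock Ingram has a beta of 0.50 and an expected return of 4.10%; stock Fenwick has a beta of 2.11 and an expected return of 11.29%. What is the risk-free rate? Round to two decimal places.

Both satisfy E(R) = R_f + β·MRP, so the slope of the SML is
MRP = (11.29% − 4.10%) / (2.11 − 0.50) = 7.19% / 1.61 = 4.4658%
R_f = E(R_Ingram) − β_Ingram·MRP = 4.10% − 0.50 × 4.4658% = 1.8671%

1.87%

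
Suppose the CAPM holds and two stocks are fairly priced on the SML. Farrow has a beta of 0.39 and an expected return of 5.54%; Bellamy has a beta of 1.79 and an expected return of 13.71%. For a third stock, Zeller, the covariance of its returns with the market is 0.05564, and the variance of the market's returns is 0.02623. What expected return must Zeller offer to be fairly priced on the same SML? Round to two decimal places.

MRP = (13.71% − 5.54%) / (1.79 − 0.39) = 5.8357%
R_f = 5.54% − 0.39 × 5.8357% = 3.2641%
β_Zeller = Cov / Var(R_m) = 0.05564 / 0.02623 = 2.1212
E(R_Zeller) = R_f + β × MRP = 3.2641% + 2.1212 × 5.8357% = 15.64%

15.64%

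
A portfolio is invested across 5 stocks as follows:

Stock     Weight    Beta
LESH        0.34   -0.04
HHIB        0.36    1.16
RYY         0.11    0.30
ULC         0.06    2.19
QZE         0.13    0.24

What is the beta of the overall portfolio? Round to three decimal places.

β_P = Σ w_i β_i = 0.34×-0.04 + 0.36×1.16 + 0.11×0.30 + 0.06×2.19 + 0.13×0.24 = 0.5996

0.600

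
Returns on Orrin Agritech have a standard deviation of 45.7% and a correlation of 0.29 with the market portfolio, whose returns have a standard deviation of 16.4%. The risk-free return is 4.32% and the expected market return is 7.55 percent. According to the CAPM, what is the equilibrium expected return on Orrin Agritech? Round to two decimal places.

6.93%

β = ρ × σ_i / σ_m = 0.29 × 45.7% / 16.4% = 0.8081
MRP = 7.55% − 4.32% = 3.23%
E(R) = 4.32% + 0.8081 × 3.23% = 6.93%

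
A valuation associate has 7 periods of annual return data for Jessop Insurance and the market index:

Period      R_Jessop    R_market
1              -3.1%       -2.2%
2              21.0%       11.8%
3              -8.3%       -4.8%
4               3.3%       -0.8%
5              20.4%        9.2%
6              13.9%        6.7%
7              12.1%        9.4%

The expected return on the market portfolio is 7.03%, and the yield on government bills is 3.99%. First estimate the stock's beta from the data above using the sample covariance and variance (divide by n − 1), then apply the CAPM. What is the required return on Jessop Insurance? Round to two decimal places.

Mean R_i = (-3.1 + 21.0 − 8.3 + 3.3 + 20.4 + 13.9 + 12.1) / 7 = 8.4714%
Mean R_m = (-2.2 + 11.8 − 4.8 − 0.8 + 9.2 + 6.7 + 9.4) / 7 = 4.1857%
Σ(R_i − R̄_i)(R_m − R̄_m) = 438.1571  ⇒  Cov = 438.1571 / 6 = 73.0262
Σ(R_m − R̄_m)² = 263.0086  ⇒  Var(R_m) = 263.0086 / 6 = 43.8348
β = Cov / Var(R_m) = 73.0262 / 43.8348 = 1.6659
MRP = 7.03% − 3.99% = 3.04%
E(R) = R_f + β × MRP = 3.99% + 1.6659 × 3.04% = 9.05%

9.05%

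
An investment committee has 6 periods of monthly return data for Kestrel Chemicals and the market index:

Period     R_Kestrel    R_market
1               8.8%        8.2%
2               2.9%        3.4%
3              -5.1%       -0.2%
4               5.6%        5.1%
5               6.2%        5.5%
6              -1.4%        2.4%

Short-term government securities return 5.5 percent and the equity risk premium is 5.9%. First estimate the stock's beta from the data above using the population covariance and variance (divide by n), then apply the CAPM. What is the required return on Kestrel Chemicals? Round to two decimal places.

Mean R_i = (8.8 + 2.9 − 5.1 + 5.6 + 6.2 − 1.4) / 6 = 2.8333%
Mean R_m = (8.2 + 3.4 − 0.2 + 5.1 + 5.5 + 2.4) / 6 = 4.0667%
Σ(R_i − R̄_i)(R_m − R̄_m) = 73.2067  ⇒  Cov = 73.2067 / 6 = 12.2011
Σ(R_m − R̄_m)² = 41.6333  ⇒  Var(R_m) = 41.6333 / 6 = 6.9389
β = Cov / Var(R_m) = 12.2011 / 6.9389 = 1.7584
E(R) = R_f + β × MRP = 5.5% + 1.7584 × 5.9% = 15.87%

15.87%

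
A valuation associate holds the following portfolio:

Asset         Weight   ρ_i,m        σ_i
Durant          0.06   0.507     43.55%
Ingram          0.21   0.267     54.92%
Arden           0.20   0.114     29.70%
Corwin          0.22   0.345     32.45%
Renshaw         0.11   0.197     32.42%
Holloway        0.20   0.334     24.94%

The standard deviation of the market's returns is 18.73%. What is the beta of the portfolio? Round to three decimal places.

β_Durant = 0.507 × 43.55% / 18.73% = 1.1788
β_Ingram = 0.267 × 54.92% / 18.73% = 0.7829
β_Arden = 0.114 × 29.70% / 18.73% = 0.1808
β_Corwin = 0.345 × 32.45% / 18.73% = 0.5977
β_Renshaw = 0.197 × 32.42% / 18.73% = 0.3410
β_Holloway = 0.334 × 24.94% / 18.73% = 0.4447
β_P = Σ w_i β_i = 0.06×1.1788 + 0.21×0.7829 + 0.20×0.1808 + 0.22×0.5977 + 0.11×0.3410 + 0.20×0.4447 = 0.5292

0.529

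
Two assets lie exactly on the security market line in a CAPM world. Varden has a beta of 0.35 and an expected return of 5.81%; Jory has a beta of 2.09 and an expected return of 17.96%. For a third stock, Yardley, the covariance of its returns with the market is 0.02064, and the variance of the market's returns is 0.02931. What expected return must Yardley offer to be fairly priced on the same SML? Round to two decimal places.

8.28%

MRP = (17.96% − 5.81%) / (2.09 − 0.35) = 6.9828%
R_f = 5.81% − 0.35 × 6.9828% = 3.3660%
β_Yardley = Cov / Var(R_m) = 0.02064 / 0.02931 = 0.7042
E(R_Yardley) = R_f + β × MRP = 3.3660% + 0.7042 × 6.9828% = 8.28%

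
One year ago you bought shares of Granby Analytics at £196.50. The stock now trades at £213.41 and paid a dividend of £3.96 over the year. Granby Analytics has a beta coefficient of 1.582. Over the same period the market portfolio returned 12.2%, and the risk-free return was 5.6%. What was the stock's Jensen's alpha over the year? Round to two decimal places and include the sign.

Realised HPR = (P1 + D1 − P0) / P0 = (213.41 + 3.96 − 196.50) / 196.50 = 20.87 / 196.50 = 10.6209%
MRP = 12.2% − 5.6% = 6.60%
CAPM required = R_f + β·MRP = 5.6% + 1.582 × 6.6% = 16.0412%
α = realised − required = 10.6209% − 16.0412% = -5.42%

-5.42%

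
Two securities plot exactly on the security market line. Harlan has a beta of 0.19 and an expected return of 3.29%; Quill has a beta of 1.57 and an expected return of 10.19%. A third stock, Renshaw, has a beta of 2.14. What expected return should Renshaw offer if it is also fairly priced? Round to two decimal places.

MRP (SML slope) = (10.19% − 3.29%) / (1.57 − 0.19) = 6.90% / 1.38 = 5.0000%
R_f (intercept) = 3.29% − 0.19 × 5.0000% = 2.3400%
E(R_Renshaw) = R_f + β × MRP = 2.3400% + 2.14 × 5.0000% = 13.04%

13.04%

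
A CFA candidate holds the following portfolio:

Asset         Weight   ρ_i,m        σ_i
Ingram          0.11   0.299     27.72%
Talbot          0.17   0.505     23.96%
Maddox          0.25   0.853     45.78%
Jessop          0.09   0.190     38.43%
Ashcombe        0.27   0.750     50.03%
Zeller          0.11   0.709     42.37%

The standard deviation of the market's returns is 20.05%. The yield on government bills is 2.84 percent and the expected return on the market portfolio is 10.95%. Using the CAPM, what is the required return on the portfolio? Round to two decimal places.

13.69%

β_Ingram = 0.299 × 27.72% / 20.05% = 0.4134
β_Talbot = 0.505 × 23.96% / 20.05% = 0.6035
β_Maddox = 0.853 × 45.78% / 20.05% = 1.9476
β_Jessop = 0.190 × 38.43% / 20.05% = 0.3642
β_Ashcombe = 0.750 × 50.03% / 20.05% = 1.8714
β_Zeller = 0.709 × 42.37% / 20.05% = 1.4983
β_P = Σ w_i β_i = 0.11×0.4134 + 0.17×0.6035 + 0.25×1.9476 + 0.09×0.3642 + 0.27×1.8714 + 0.11×1.4983 = 1.3378
MRP = 10.95% − 2.84% = 8.11%
E(R_P) = R_f + β_P × MRP = 2.84% + 1.3378 × 8.11% = 13.69%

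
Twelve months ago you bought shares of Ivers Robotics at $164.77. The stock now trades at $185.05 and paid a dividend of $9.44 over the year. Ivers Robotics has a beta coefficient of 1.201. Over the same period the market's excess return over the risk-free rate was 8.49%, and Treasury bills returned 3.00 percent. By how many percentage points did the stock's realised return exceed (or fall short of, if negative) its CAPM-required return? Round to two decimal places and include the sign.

+4.84%

Realised HPR = (P1 + D1 − P0) / P0 = (185.05 + 9.44 − 164.77) / 164.77 = 29.72 / 164.77 = 18.0373%
CAPM required = R_f + β·MRP = 3.00% + 1.201 × 8.49% = 13.19649%
α = realised − required = 18.0373% − 13.19649% = +4.84%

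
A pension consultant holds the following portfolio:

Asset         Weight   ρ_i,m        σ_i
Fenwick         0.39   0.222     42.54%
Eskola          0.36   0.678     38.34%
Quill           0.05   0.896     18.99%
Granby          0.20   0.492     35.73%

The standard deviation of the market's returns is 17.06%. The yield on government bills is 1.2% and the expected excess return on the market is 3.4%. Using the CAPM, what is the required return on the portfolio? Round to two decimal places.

4.67%

β_Fenwick = 0.222 × 42.54% / 17.06% = 0.5536
β_Eskola = 0.678 × 38.34% / 17.06% = 1.5237
β_Quill = 0.896 × 18.99% / 17.06% = 0.9974
β_Granby = 0.492 × 35.73% / 17.06% = 1.0304
β_P = Σ w_i β_i = 0.39×0.5536 + 0.36×1.5237 + 0.05×0.9974 + 0.20×1.0304 = 1.0204
E(R_P) = R_f + β_P × MRP = 1.2% + 1.0204 × 3.4% = 4.67%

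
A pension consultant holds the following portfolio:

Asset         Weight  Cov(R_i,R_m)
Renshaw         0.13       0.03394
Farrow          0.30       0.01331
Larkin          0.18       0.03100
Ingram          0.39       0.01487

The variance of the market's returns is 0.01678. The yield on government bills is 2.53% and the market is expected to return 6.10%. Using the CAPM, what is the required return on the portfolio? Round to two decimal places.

6.74%

β_Renshaw = 0.03394 / 0.01678 = 2.0226
β_Farrow = 0.01331 / 0.01678 = 0.7932
β_Larkin = 0.03100 / 0.01678 = 1.8474
β_Ingram = 0.01487 / 0.01678 = 0.8862
β_P = Σ w_i β_i = 0.13×2.0226 + 0.30×0.7932 + 0.18×1.8474 + 0.39×0.8862 = 1.1790
MRP = 6.10% − 2.53% = 3.57%
E(R_P) = R_f + β_P × MRP = 2.53% + 1.1790 × 3.57% = 6.74%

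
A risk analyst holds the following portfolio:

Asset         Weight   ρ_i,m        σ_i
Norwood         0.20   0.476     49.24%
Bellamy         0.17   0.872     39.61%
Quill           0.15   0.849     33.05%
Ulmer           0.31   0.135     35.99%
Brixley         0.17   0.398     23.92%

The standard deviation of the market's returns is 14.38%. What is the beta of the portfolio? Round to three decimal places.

β_Norwood = 0.476 × 49.24% / 14.38% = 1.6299
β_Bellamy = 0.872 × 39.61% / 14.38% = 2.4019
β_Quill = 0.849 × 33.05% / 14.38% = 1.9513
β_Ulmer = 0.135 × 35.99% / 14.38% = 0.3379
β_Brixley = 0.398 × 23.92% / 14.38% = 0.6620
β_P = Σ w_i β_i = 0.20×1.6299 + 0.17×2.4019 + 0.15×1.9513 + 0.31×0.3379 + 0.17×0.6620 = 1.2443

1.244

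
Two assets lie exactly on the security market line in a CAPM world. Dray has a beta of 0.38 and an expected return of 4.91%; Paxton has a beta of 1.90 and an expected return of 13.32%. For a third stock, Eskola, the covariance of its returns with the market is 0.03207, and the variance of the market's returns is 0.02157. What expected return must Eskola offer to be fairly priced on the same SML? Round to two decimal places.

11.03%

MRP = (13.32% − 4.91%) / (1.90 − 0.38) = 5.5329%
R_f = 4.91% − 0.38 × 5.5329% = 2.8075%
β_Eskola = Cov / Var(R_m) = 0.03207 / 0.02157 = 1.4868
E(R_Eskola) = R_f + β × MRP = 2.8075% + 1.4868 × 5.5329% = 11.03%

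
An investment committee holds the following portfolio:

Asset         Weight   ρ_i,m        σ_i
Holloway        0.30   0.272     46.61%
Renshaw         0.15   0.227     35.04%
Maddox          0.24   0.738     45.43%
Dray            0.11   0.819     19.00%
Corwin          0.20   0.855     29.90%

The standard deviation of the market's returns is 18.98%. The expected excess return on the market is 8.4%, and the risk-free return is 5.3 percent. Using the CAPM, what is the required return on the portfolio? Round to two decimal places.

β_Holloway = 0.272 × 46.61% / 18.98% = 0.6680
β_Renshaw = 0.227 × 35.04% / 18.98% = 0.4191
β_Maddox = 0.738 × 45.43% / 18.98% = 1.7665
β_Dray = 0.819 × 19.00% / 18.98% = 0.8199
β_Corwin = 0.855 × 29.90% / 18.98% = 1.3469
β_P = Σ w_i β_i = 0.30×0.6680 + 0.15×0.4191 + 0.24×1.7665 + 0.11×0.8199 + 0.20×1.3469 = 1.0468
E(R_P) = R_f + β_P × MRP = 5.3% + 1.0468 × 8.4% = 14.09%

14.09%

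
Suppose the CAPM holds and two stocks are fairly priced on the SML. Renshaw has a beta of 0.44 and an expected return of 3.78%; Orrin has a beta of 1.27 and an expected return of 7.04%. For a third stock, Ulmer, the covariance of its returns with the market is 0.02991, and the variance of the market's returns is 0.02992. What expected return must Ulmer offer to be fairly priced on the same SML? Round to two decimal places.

5.98%

MRP = (7.04% − 3.78%) / (1.27 − 0.44) = 3.9277%
R_f = 3.78% − 0.44 × 3.9277% = 2.0518%
β_Ulmer = Cov / Var(R_m) = 0.02991 / 0.02992 = 0.9997
E(R_Ulmer) = R_f + β × MRP = 2.0518% + 0.9997 × 3.9277% = 5.98%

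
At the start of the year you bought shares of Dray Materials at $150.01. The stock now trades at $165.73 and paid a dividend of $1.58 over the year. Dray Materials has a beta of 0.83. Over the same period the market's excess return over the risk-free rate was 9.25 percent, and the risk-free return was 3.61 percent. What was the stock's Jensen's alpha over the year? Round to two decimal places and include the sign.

+0.25%

Realised HPR = (P1 + D1 − P0) / P0 = (165.73 + 1.58 − 150.01) / 150.01 = 17.30 / 150.01 = 11.5326%
CAPM required = R_f + β·MRP = 3.61% + 0.83 × 9.25% = 11.2875%
α = realised − required = 11.5326% − 11.2875% = +0.25%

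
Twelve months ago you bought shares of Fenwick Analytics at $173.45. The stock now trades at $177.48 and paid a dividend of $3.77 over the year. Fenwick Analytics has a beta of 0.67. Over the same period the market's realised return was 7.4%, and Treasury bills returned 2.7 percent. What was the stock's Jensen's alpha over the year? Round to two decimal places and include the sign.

Realised HPR = (P1 + D1 − P0) / P0 = (177.48 + 3.77 − 173.45) / 173.45 = 7.80 / 173.45 = 4.4970%
MRP = 7.4% − 2.7% = 4.70%
CAPM required = R_f + β·MRP = 2.7% + 0.67 × 4.7% = 5.8490%
α = realised − required = 4.4970% − 5.8490% = -1.35%

-1.35%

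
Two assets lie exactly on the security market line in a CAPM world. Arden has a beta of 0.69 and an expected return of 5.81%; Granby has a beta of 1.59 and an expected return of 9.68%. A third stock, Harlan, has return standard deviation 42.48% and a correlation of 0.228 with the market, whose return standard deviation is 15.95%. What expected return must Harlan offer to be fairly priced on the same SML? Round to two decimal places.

MRP = (9.68% − 5.81%) / (1.59 − 0.69) = 4.3000%
R_f = 5.81% − 0.69 × 4.3000% = 2.8430%
β_Harlan = ρ·σ_i/σ_m = 0.228 × 42.48 / 15.95 = 0.6072
E(R_Harlan) = R_f + β × MRP = 2.8430% + 0.6072 × 4.3000% = 5.45%

5.45%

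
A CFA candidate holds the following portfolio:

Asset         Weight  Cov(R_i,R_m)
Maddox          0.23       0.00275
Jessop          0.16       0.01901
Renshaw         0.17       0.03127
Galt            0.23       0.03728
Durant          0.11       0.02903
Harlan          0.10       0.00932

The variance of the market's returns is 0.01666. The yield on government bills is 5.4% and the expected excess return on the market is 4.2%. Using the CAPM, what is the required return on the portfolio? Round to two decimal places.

β_Maddox = 0.00275 / 0.01666 = 0.1651
β_Jessop = 0.01901 / 0.01666 = 1.1411
β_Renshaw = 0.03127 / 0.01666 = 1.8770
β_Galt = 0.03728 / 0.01666 = 2.2377
β_Durant = 0.02903 / 0.01666 = 1.7425
β_Harlan = 0.00932 / 0.01666 = 0.5594
β_P = Σ w_i β_i = 0.23×0.1651 + 0.16×1.1411 + 0.17×1.8770 + 0.23×2.2377 + 0.11×1.7425 + 0.10×0.5594 = 1.3019
E(R_P) = R_f + β_P × MRP = 5.4% + 1.3019 × 4.2% = 10.87%

10.87%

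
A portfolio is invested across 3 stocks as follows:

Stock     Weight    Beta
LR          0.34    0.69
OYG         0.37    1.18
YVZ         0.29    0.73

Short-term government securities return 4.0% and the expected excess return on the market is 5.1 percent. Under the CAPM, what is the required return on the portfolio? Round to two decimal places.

8.50%

β_P = Σ w_i β_i = 0.34×0.69 + 0.37×1.18 + 0.29×0.73 = 0.8829
E(R_P) = R_f + β_P × MRP = 4.0% + 0.8829 × 5.1% = 8.50%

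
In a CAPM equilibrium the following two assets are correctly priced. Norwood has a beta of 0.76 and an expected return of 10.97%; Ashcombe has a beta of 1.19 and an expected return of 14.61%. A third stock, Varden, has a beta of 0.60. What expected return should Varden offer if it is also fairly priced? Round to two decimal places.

9.62%

MRP (SML slope) = (14.61% − 10.97%) / (1.19 − 0.76) = 3.64% / 0.43 = 8.4651%
R_f (intercept) = 10.97% − 0.76 × 8.4651% = 4.5365%
E(R_Varden) = R_f + β × MRP = 4.5365% + 0.60 × 8.4651% = 9.62%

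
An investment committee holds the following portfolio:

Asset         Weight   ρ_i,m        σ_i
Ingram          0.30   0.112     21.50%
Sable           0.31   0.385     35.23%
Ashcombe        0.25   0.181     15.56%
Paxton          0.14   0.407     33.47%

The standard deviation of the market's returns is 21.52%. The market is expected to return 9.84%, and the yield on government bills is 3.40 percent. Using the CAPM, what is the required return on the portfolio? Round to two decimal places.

5.66%

β_Ingram = 0.112 × 21.50% / 21.52% = 0.1119
β_Sable = 0.385 × 35.23% / 21.52% = 0.6303
β_Ashcombe = 0.181 × 15.56% / 21.52% = 0.1309
β_Paxton = 0.407 × 33.47% / 21.52% = 0.6330
β_P = Σ w_i β_i = 0.30×0.1119 + 0.31×0.6303 + 0.25×0.1309 + 0.14×0.6330 = 0.3503
MRP = 9.84% − 3.40% = 6.44%
E(R_P) = R_f + β_P × MRP = 3.40% + 0.3503 × 6.44% = 5.66%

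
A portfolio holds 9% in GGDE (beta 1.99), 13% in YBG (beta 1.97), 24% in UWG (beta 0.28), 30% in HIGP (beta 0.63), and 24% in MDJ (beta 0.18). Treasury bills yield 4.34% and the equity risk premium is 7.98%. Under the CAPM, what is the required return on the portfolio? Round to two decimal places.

10.20%

β_P = Σ w_i β_i = 0.09×1.99 + 0.13×1.97 + 0.24×0.28 + 0.30×0.63 + 0.24×0.18 = 0.7346
E(R_P) = R_f + β_P × MRP = 4.34% + 0.7346 × 7.98% = 10.20%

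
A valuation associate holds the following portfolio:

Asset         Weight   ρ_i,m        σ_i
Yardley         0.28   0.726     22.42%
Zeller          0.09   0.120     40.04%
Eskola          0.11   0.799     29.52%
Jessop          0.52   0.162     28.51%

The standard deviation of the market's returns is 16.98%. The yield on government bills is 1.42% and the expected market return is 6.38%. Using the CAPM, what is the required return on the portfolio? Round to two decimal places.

4.34%

β_Yardley = 0.726 × 22.42% / 16.98% = 0.9586
β_Zeller = 0.120 × 40.04% / 16.98% = 0.2830
β_Eskola = 0.799 × 29.52% / 16.98% = 1.3891
β_Jessop = 0.162 × 28.51% / 16.98% = 0.2720
β_P = Σ w_i β_i = 0.28×0.9586 + 0.09×0.2830 + 0.11×1.3891 + 0.52×0.2720 = 0.5881
MRP = 6.38% − 1.42% = 4.96%
E(R_P) = R_f + β_P × MRP = 1.42% + 0.5881 × 4.96% = 4.34%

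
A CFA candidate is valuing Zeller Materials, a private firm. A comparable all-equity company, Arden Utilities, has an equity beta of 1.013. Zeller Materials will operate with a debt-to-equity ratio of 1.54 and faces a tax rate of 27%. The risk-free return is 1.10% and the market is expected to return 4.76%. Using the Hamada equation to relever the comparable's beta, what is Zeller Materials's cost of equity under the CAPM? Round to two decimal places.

8.98%

β_L = β_U × [1 + (1 − t)(D/E)] = 1.013 × [1 + (1 − 0.27) × 1.54]
    = 1.013 × [1 + 0.73 × 1.54] = 1.013 × 2.1242 = 2.1518
MRP = 4.76% − 1.10% = 3.66%
E(R) = R_f + β_L × MRP = 1.10% + 2.1518 × 3.66% = 8.98%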